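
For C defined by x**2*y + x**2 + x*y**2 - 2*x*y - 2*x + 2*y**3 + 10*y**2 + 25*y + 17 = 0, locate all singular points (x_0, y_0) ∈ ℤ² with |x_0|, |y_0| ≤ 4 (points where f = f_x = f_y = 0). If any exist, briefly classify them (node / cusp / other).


Singular points: {(3, -2)}; classification: node.

Compute partial derivatives:
  f_x = 2*x*y + 2*x + y**2 - 2*y - 2.
  f_y = x**2 + 2*x*y - 2*x + 6*y**2 + 20*y + 25.
Scan x_0 ∈ {−4, ..., 4}. For each x_0, f_y(x_0, y) is a polynomial in y; find its integer roots y ∈ {−4, ..., 4}, then test f_x and f at those candidates.
  x = -4: f_y(-4, y) = 6*y**2 + 12*y + 49; no integer root y with |y| ≤ 4.
  x = -3: f_y(-3, y) = 6*y**2 + 14*y + 40; no integer root y with |y| ≤ 4.
  x = -2: f_y(-2, y) = 6*y**2 + 16*y + 33; no integer root y with |y| ≤ 4.
  x = -1: f_y(-1, y) = 6*y**2 + 18*y + 28; no integer root y with |y| ≤ 4.
  x = 0: f_y(0, y) = 6*y**2 + 20*y + 25; no integer root y with |y| ≤ 4.
  x = 1: f_y(1, y) = 6*y**2 + 22*y + 24; no integer root y with |y| ≤ 4.
  x = 2: f_y(2, y) = 6*y**2 + 24*y + 25; no integer root y with |y| ≤ 4.
  x = 3: f_y(3, y) = 6*y**2 + 26*y + 28; vanishes at y ∈ {-2}. (3, -2): f_x = 0, f = 0 — SINGULAR.
  x = 4: f_y(4, y) = 6*y**2 + 28*y + 33; no integer root y with |y| ≤ 4.
Only singular point on the grid: (3, -2).
Classify: substitute x = 3 + u, y = -2 + v and expand: f = u**2*v - u**2 + u*v**2 + 2*v**3 + v**2.
No constant or linear terms (consistent with a singular point). Quadratic part: -u**2 + v**2. Cubic part: u**2*v + u*v**2 + 2*v**3.
The quadratic part v**2 - u**2 = (v − u)(v + u) splits into two distinct linear factors, so there are two distinct tangent lines y − -2 = ±(x − 3) — this is a node (ordinary double point).
Classification: node.


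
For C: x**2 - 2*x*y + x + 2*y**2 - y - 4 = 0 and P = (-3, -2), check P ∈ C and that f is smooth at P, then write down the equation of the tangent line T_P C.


Tangent line at P: -x - 3*y - 9 = 0.

Step 1: f(-3, -2) = 0, so P lies on C.
Step 2: partial derivatives
  f_x(x, y) = 2*x - 2*y + 1, f_y(x, y) = -2*x + 4*y - 1.
  f_x(P) = -1, f_y(P) = -3 (gradient nonzero, so P is smooth).
Step 3: tangent line at P: -1·(x − -3) + -3·(y − -2) = 0.
Expanding: -x - 3*y - 9 = 0.


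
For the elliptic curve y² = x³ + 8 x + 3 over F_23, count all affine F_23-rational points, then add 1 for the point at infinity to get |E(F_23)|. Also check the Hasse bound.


Affine points = {(0, 7), (0, 16), (1, 9), (1, 14), (2, 2), (2, 21), (3, 10), (3, 13), (8, 2), (8, 21), (10, 5), (10, 18), (13, 2), (13, 21), (15, 5), (15, 18), (16, 8), (16, 15), (21, 5), (21, 18)}; affine count = 20; |E(F_23)| = 21.

Discriminant check: Δ ∝ 4a³ + 27b² = 4·8³ + 27·3² = 4·512 + 27·9 ≡ 14 (mod 23). Nonzero ⇒ E is nonsingular.
For each x ∈ F_23, compute rhs = x³ + 8·x + 3 mod 23, then count y ∈ F_23 with y² ≡ rhs.
  x = 0: rhs = 3, matching y values: 7, 16 (2 points).
  x = 1: rhs = 12, matching y values: 9, 14 (2 points).
  x = 2: rhs = 4, matching y values: 2, 21 (2 points).
  x = 3: rhs = 8, matching y values: 10, 13 (2 points).
  x = 4: rhs = 7, matching y values: none (0 points).
  x = 5: rhs = 7, matching y values: none (0 points).
  x = 6: rhs = 14, matching y values: none (0 points).
  x = 7: rhs = 11, matching y values: none (0 points).
  x = 8: rhs = 4, matching y values: 2, 21 (2 points).
  x = 9: rhs = 22, matching y values: none (0 points).
  x = 10: rhs = 2, matching y values: 5, 18 (2 points).
  x = 11: rhs = 19, matching y values: none (0 points).
  x = 12: rhs = 10, matching y values: none (0 points).
  x = 13: rhs = 4, matching y values: 2, 21 (2 points).
  x = 14: rhs = 7, matching y values: none (0 points).
  x = 15: rhs = 2, matching y values: 5, 18 (2 points).
  x = 16: rhs = 18, matching y values: 8, 15 (2 points).
  x = 17: rhs = 15, matching y values: none (0 points).
  x = 18: rhs = 22, matching y values: none (0 points).
  x = 19: rhs = 22, matching y values: none (0 points).
  x = 20: rhs = 21, matching y values: none (0 points).
  x = 21: rhs = 2, matching y values: 5, 18 (2 points).
  x = 22: rhs = 17, matching y values: none (0 points).
Total affine count: 20.
Full point count |E(F_23)| = 20 + 1 = 21.
Hasse bound: |21 − (23+1)| = |-3| = 3 ≤ 2√23 ≈ 9.5917 ✓.


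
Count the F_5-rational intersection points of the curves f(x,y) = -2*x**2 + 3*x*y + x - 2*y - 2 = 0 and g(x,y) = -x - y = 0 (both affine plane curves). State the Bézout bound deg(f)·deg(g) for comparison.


Common zeros: {(4, 1)}; count = 1; Bézout bound = 2.

deg(f) = 2, deg(g) = 1, so Bézout bound = 2.
Scan x ∈ F_5. For each x, list the y ∈ F_5 with f(x, y) ≡ 0 and those with g(x, y) ≡ 0 (mod 5); the common zeros in that column are the intersection.
  x = 0: f ≡ 0 at y ∈ {4}; g ≡ 0 at y ∈ {0}; common: ∅.
  x = 1: f ≡ 0 at y ∈ {3}; g ≡ 0 at y ∈ {4}; common: ∅.
  x = 2: f ≡ 0 at y ∈ {2}; g ≡ 0 at y ∈ {3}; common: ∅.
  x = 3: f ≡ 0 at y ∈ {1}; g ≡ 0 at y ∈ {2}; common: ∅.
  x = 4: f ≡ 0 at y ∈ {0, 1, 2, 3, 4}; g ≡ 0 at y ∈ {1}; common: {1}.
Collecting: common zeros = {(4, 1)}, so the count is 1.
Comparison with the Bézout bound: 1 ≤ 2 = deg(f)·deg(g), as expected for curves with no common component (the affine F_5-count falls short of the bound because intersections may lie at infinity, over extension fields, or carry multiplicity).


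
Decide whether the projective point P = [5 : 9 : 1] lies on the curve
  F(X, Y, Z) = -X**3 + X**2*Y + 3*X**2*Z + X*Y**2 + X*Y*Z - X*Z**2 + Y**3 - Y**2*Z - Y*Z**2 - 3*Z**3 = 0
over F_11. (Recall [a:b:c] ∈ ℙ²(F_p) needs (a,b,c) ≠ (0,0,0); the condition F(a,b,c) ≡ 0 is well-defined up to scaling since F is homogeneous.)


F(5,9,1) ≡ 2 (mod 11); P is NOT on the curve.

Evaluate F(5, 9, 1) term-by-term (mod 11).
  -X**3 ↦ -1·125·1·1 = -125
  X**2*Y ↦ 1·25·9·1 = 225
  3*X**2*Z ↦ 3·25·1·1 = 75
  X*Y**2 ↦ 1·5·81·1 = 405
  X*Y*Z ↦ 1·5·9·1 = 45
  -X*Z**2 ↦ -1·5·1·1 = -5
  Y**3 ↦ 1·1·729·1 = 729
  -Y**2*Z ↦ -1·1·81·1 = -81
  -Y*Z**2 ↦ -1·1·9·1 = -9
  -3*Z**3 ↦ -3·1·1·1 = -3
Sum: F(5, 9, 1) = (-125) + (225) + (75) + (405) + (45) + (-5) + (729) + (-81) + (-9) + (-3) = 1256.
Reducing mod 11: 1256 ≡ 2 (mod 11).
Since F(a, b, c) ≡ 2 ≠ 0 (mod 11), P does NOT lie on the curve.


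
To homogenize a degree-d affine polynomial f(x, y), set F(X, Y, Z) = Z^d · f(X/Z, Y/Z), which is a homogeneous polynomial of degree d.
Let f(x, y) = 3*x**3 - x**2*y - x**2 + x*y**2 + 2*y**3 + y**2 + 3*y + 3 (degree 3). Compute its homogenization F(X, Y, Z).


F(X, Y, Z) = 3*X**3 - X**2*Y - X**2*Z + X*Y**2 + 2*Y**3 + Y**2*Z + 3*Y*Z**2 + 3*Z**3

deg(f) = 3.
Substitute x = X/Z, y = Y/Z into f, then multiply by Z^3.
  monomial 3·x^3·y^0 ↦ 3·X^3·Y^0·Z^0.
  monomial -1·x^2·y^1 ↦ -1·X^2·Y^1·Z^0.
  monomial -1·x^2·y^0 ↦ -1·X^2·Y^0·Z^1.
  monomial 1·x^1·y^2 ↦ 1·X^1·Y^2·Z^0.
  monomial 2·x^0·y^3 ↦ 2·X^0·Y^3·Z^0.
  monomial 1·x^0·y^2 ↦ 1·X^0·Y^2·Z^1.
  monomial 3·x^0·y^1 ↦ 3·X^0·Y^1·Z^2.
  monomial 3·x^0·y^0 ↦ 3·X^0·Y^0·Z^3.
Collecting: F(X, Y, Z) = 3*X**3 - X**2*Y - X**2*Z + X*Y**2 + 2*Y**3 + Y**2*Z + 3*Y*Z**2 + 3*Z**3.


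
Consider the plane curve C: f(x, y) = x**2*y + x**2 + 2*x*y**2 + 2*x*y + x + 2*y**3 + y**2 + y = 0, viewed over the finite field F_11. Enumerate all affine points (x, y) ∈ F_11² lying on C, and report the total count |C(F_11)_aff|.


Affine F_11-points: {(0, 0), (0, 2), (0, 3), (1, 1), (2, 1), (2, 3), (2, 10), (3, 2), (3, 5), (3, 6), (5, 7), (5, 8), (7, 5), (7, 7), (7, 8), (10, 0), (10, 6)}; count = 17.

For each of the 121 pairs (x, y) ∈ F_11², evaluate f(x, y) mod 11. Record the zeros.
  x = 0: [0↦0, 1↦4, 2↦0, 3↦0, 4↦5, 5↦5, 6↦1, 7↦5, 8↦7, 9↦8, 10↦9]  zeros at y ∈ {0, 2, 3}
  x = 1: [0↦2, 1↦0, 2↦5, 3↦7, 4↦7, 5↦6, 6↦5, 7↦5, 8↦7, 9↦1, 10↦10]  zeros at y ∈ {1}
  x = 2: [0↦6, 1↦0, 2↦5, 3↦0, 4↦8, 5↦8, 6↦1, 7↦10, 8↦3, 9↦3, 10↦0]  zeros at y ∈ {1, 3, 10}
  x = 3: [0↦1, 1↦4, 2↦0, 3↦1, 4↦8, 5↦0, 6↦0, 7↦9, 8↦6, 9↦3, 10↦1]  zeros at y ∈ {2, 5, 6}
  x = 4: [0↦9, 1↦1, 2↦1, 3↦10, 4↦7, 5↦4, 6↦2, 7↦2, 8↦5, 9↦1, 10↦2]  zeros at y ∈ ∅
  x = 5: [0↦8, 1↦2, 2↦8, 3↦5, 4↦5, 5↦9, 6↦7, 7↦0, 8↦0, 9↦8, 10↦3]  zeros at y ∈ {7, 8}
  x = 6: [0↦9, 1↦7, 2↦10, 3↦8, 4↦2, 5↦4, 6↦4, 7↦3, 8↦2, 9↦2, 10↦4]  zeros at y ∈ ∅
  x = 7: [0↦1, 1↦5, 2↦7, 3↦8, 4↦9, 5↦0, 6↦4, 7↦0, 8↦0, 9↦5, 10↦5]  zeros at y ∈ {5, 7, 8}
  x = 8: [0↦6, 1↦7, 2↦10, 3↦5, 4↦4, 5↦8, 6↦7, 7↦2, 8↦5, 9↦6, 10↦6]  zeros at y ∈ ∅
  x = 9: [0↦2, 1↦2, 2↦8, 3↦10, 4↦9, 5↦6, 6↦2, 7↦9, 8↦6, 9↦5, 10↦7]  zeros at y ∈ ∅
  x = 10: [0↦0, 1↦1, 2↦1, 3↦1, 4↦2, 5↦5, 6↦0, 7↦10, 8↦3, 9↦2, 10↦8]  zeros at y ∈ {0, 6}
Collecting zeros: affine points = {(0, 0), (0, 2), (0, 3), (1, 1), (2, 1), (2, 3), (2, 10), (3, 2), (3, 5), (3, 6), (5, 7), (5, 8), (7, 5), (7, 7), (7, 8), (10, 0), (10, 6)}.
Total count |C(F_11)_aff| = 17.


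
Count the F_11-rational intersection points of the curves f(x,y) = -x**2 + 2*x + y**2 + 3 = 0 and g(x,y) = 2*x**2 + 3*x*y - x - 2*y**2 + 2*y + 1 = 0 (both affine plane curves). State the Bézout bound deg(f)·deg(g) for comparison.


Common zeros: ∅; count = 0; Bézout bound = 4.

deg(f) = 2, deg(g) = 2, so Bézout bound = 4.
Scan x ∈ F_11. For each x, list the y ∈ F_11 with f(x, y) ≡ 0 and those with g(x, y) ≡ 0 (mod 11); the common zeros in that column are the intersection.
  x = 0: f ≡ 0 at y ∈ ∅; g ≡ 0 at y ∈ {3, 9}; common: ∅.
  x = 1: f ≡ 0 at y ∈ ∅; g ≡ 0 at y ∈ ∅; common: ∅.
  x = 2: f ≡ 0 at y ∈ ∅; g ≡ 0 at y ∈ ∅; common: ∅.
  x = 3: f ≡ 0 at y ∈ {0}; g ≡ 0 at y ∈ ∅; common: ∅.
  x = 4: f ≡ 0 at y ∈ {4, 7}; g ≡ 0 at y ∈ ∅; common: ∅.
  x = 5: f ≡ 0 at y ∈ {1, 10}; g ≡ 0 at y ∈ ∅; common: ∅.
  x = 6: f ≡ 0 at y ∈ ∅; g ≡ 0 at y ∈ {2, 8}; common: ∅.
  x = 7: f ≡ 0 at y ∈ ∅; g ≡ 0 at y ∈ {3}; common: ∅.
  x = 8: f ≡ 0 at y ∈ {1, 10}; g ≡ 0 at y ∈ {0, 2}; common: ∅.
  x = 9: f ≡ 0 at y ∈ {4, 7}; g ≡ 0 at y ∈ {0, 9}; common: ∅.
  x = 10: f ≡ 0 at y ∈ {0}; g ≡ 0 at y ∈ {8}; common: ∅.
Collecting: common zeros = ∅, so the count is 0.
Comparison with the Bézout bound: 0 ≤ 4 = deg(f)·deg(g), as expected for curves with no common component (the affine F_11-count falls short of the bound because intersections may lie at infinity, over extension fields, or carry multiplicity).


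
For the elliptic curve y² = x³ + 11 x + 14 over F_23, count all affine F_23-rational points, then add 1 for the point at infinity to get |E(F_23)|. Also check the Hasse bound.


Affine points = {(1, 7), (1, 16), (8, 4), (8, 19), (13, 10), (13, 13), (15, 9), (15, 14), (16, 10), (16, 13), (17, 10), (17, 13), (18, 8), (18, 15), (20, 0), (22, 5), (22, 18)}; affine count = 17; |E(F_23)| = 18.

Discriminant check: Δ ∝ 4a³ + 27b² = 4·11³ + 27·14² = 4·1331 + 27·196 ≡ 13 (mod 23). Nonzero ⇒ E is nonsingular.
For each x ∈ F_23, compute rhs = x³ + 11·x + 14 mod 23, then count y ∈ F_23 with y² ≡ rhs.
  x = 0: rhs = 14, matching y values: none (0 points).
  x = 1: rhs = 3, matching y values: 7, 16 (2 points).
  x = 2: rhs = 21, matching y values: none (0 points).
  x = 3: rhs = 5, matching y values: none (0 points).
  x = 4: rhs = 7, matching y values: none (0 points).
  x = 5: rhs = 10, matching y values: none (0 points).
  x = 6: rhs = 20, matching y values: none (0 points).
  x = 7: rhs = 20, matching y values: none (0 points).
  x = 8: rhs = 16, matching y values: 4, 19 (2 points).
  x = 9: rhs = 14, matching y values: none (0 points).
  x = 10: rhs = 20, matching y values: none (0 points).
  x = 11: rhs = 17, matching y values: none (0 points).
  x = 12: rhs = 11, matching y values: none (0 points).
  x = 13: rhs = 8, matching y values: 10, 13 (2 points).
  x = 14: rhs = 14, matching y values: none (0 points).
  x = 15: rhs = 12, matching y values: 9, 14 (2 points).
  x = 16: rhs = 8, matching y values: 10, 13 (2 points).
  x = 17: rhs = 8, matching y values: 10, 13 (2 points).
  x = 18: rhs = 18, matching y values: 8, 15 (2 points).
  x = 19: rhs = 21, matching y values: none (0 points).
  x = 20: rhs = 0, matching y values: 0 (1 points).
  x = 21: rhs = 7, matching y values: none (0 points).
  x = 22: rhs = 2, matching y values: 5, 18 (2 points).
Total affine count: 17.
Full point count |E(F_23)| = 17 + 1 = 18.
Hasse bound: |18 − (23+1)| = |-6| = 6 ≤ 2√23 ≈ 9.5917 ✓.


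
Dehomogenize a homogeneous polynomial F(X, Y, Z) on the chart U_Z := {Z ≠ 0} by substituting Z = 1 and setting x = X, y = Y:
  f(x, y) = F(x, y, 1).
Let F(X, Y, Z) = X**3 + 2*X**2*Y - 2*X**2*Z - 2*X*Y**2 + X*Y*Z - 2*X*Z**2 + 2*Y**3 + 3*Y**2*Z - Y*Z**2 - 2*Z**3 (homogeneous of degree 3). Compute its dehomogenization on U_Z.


f(x, y) = x**3 + 2*x**2*y - 2*x**2 - 2*x*y**2 + x*y - 2*x + 2*y**3 + 3*y**2 - y - 2

On U_Z we set Z = 1. Each monomial c·X^i·Y^j·Z^k in F becomes c·x^i·y^j·1^k = c·x^i·y^j.
Substituting Z = 1: F(X, Y, 1) = x**3 + 2*x**2*y - 2*x**2 - 2*x*y**2 + x*y - 2*x + 2*y**3 + 3*y**2 - y - 2.
Note: deg(f) ≤ deg(F) = 3; strict inequality happens when F is divisible by Z (lost terms).


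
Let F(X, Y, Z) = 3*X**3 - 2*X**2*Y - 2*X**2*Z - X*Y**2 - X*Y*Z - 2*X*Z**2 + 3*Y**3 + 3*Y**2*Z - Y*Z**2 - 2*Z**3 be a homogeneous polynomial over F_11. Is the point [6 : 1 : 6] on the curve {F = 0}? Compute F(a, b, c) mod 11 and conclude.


F(6,1,6) ≡ 4 (mod 11); P is NOT on the curve.

Evaluate F(6, 1, 6) term-by-term (mod 11).
  3*X**3 ↦ 3·216·1·1 = 648
  -2*X**2*Y ↦ -2·36·1·1 = -72
  -2*X**2*Z ↦ -2·36·1·6 = -432
  -X*Y**2 ↦ -1·6·1·1 = -6
  -X*Y*Z ↦ -1·6·1·6 = -36
  -2*X*Z**2 ↦ -2·6·1·36 = -432
  3*Y**3 ↦ 3·1·1·1 = 3
  3*Y**2*Z ↦ 3·1·1·6 = 18
  -Y*Z**2 ↦ -1·1·1·36 = -36
  -2*Z**3 ↦ -2·1·1·216 = -432
Sum: F(6, 1, 6) = (648) + (-72) + (-432) + (-6) + (-36) + (-432) + (3) + (18) + (-36) + (-432) = -777.
Reducing mod 11: -777 ≡ 4 (mod 11).
Since F(a, b, c) ≡ 4 ≠ 0 (mod 11), P does NOT lie on the curve.


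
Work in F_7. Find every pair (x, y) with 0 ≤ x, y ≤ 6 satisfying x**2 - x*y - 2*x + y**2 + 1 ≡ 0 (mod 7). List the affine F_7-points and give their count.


Affine F_7-points: {(1, 0), (1, 1), (2, 1), (3, 5), (4, 5), (4, 6)}; count = 6.

For each of the 49 pairs (x, y) ∈ F_7², evaluate f(x, y) mod 7. Record the zeros.
  x = 0: [0↦1, 1↦2, 2↦5, 3↦3, 4↦3, 5↦5, 6↦2]  zeros at y ∈ ∅
  x = 1: [0↦0, 1↦0, 2↦2, 3↦6, 4↦5, 5↦6, 6↦2]  zeros at y ∈ {0, 1}
  x = 2: [0↦1, 1↦0, 2↦1, 3↦4, 4↦2, 5↦2, 6↦4]  zeros at y ∈ {1}
  x = 3: [0↦4, 1↦2, 2↦2, 3↦4, 4↦1, 5↦0, 6↦1]  zeros at y ∈ {5}
  x = 4: [0↦2, 1↦6, 2↦5, 3↦6, 4↦2, 5↦0, 6↦0]  zeros at y ∈ {5, 6}
  x = 5: [0↦2, 1↦5, 2↦3, 3↦3, 4↦5, 5↦2, 6↦1]  zeros at y ∈ ∅
  x = 6: [0↦4, 1↦6, 2↦3, 3↦2, 4↦3, 5↦6, 6↦4]  zeros at y ∈ ∅
Collecting zeros: affine points = {(1, 0), (1, 1), (2, 1), (3, 5), (4, 5), (4, 6)}.
Total count |C(F_7)_aff| = 6.


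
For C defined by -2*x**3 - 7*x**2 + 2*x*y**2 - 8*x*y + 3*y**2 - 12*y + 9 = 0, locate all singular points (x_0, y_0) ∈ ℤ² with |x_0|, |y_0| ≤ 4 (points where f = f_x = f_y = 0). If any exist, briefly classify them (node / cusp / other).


Singular points: {(-1, 2)}; classification: node.

Compute partial derivatives:
  f_x = -6*x**2 - 14*x + 2*y**2 - 8*y.
  f_y = 4*x*y - 8*x + 6*y - 12.
Scan x_0 ∈ {−4, ..., 4}. For each x_0, f_y(x_0, y) is a polynomial in y; find its integer roots y ∈ {−4, ..., 4}, then test f_x and f at those candidates.
  x = -4: f_y(-4, y) = 20 - 10*y; vanishes at y ∈ {2}. (-4, 2): f_x = -48 ≠ 0.
  x = -3: f_y(-3, y) = 12 - 6*y; vanishes at y ∈ {2}. (-3, 2): f_x = -20 ≠ 0.
  x = -2: f_y(-2, y) = 4 - 2*y; vanishes at y ∈ {2}. (-2, 2): f_x = -4 ≠ 0.
  x = -1: f_y(-1, y) = 2*y - 4; vanishes at y ∈ {2}. (-1, 2): f_x = 0, f = 0 — SINGULAR.
  x = 0: f_y(0, y) = 6*y - 12; vanishes at y ∈ {2}. (0, 2): f_x = -8 ≠ 0.
  x = 1: f_y(1, y) = 10*y - 20; vanishes at y ∈ {2}. (1, 2): f_x = -28 ≠ 0.
  x = 2: f_y(2, y) = 14*y - 28; vanishes at y ∈ {2}. (2, 2): f_x = -60 ≠ 0.
  x = 3: f_y(3, y) = 18*y - 36; vanishes at y ∈ {2}. (3, 2): f_x = -104 ≠ 0.
  x = 4: f_y(4, y) = 22*y - 44; vanishes at y ∈ {2}. (4, 2): f_x = -160 ≠ 0.
Only singular point on the grid: (-1, 2).
Classify: substitute x = -1 + u, y = 2 + v and expand: f = -2*u**3 - u**2 + 2*u*v**2 + v**2.
No constant or linear terms (consistent with a singular point). Quadratic part: -u**2 + v**2. Cubic part: -2*u**3 + 2*u*v**2.
The quadratic part v**2 - u**2 = (v − u)(v + u) splits into two distinct linear factors, so there are two distinct tangent lines y − 2 = ±(x − -1) — this is a node (ordinary double point).
Classification: node.


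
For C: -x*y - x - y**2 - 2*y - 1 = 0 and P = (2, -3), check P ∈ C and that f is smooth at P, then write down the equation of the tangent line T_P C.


Tangent line at P: 2*x + 2*y + 2 = 0.

Step 1: f(2, -3) = 0, so P lies on C.
Step 2: partial derivatives
  f_x(x, y) = -y - 1, f_y(x, y) = -x - 2*y - 2.
  f_x(P) = 2, f_y(P) = 2 (gradient nonzero, so P is smooth).
Step 3: tangent line at P: 2·(x − 2) + 2·(y − -3) = 0.
Expanding: 2*x + 2*y + 2 = 0.


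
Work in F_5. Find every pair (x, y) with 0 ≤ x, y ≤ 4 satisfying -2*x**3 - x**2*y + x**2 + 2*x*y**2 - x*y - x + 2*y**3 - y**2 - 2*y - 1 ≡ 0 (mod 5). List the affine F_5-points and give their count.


Affine F_5-points: {(1, 4), (2, 0), (4, 1), (4, 4)}; count = 4.

For each of the 25 pairs (x, y) ∈ F_5², evaluate f(x, y) mod 5. Record the zeros.
  x = 0: [0↦4, 1↦3, 2↦2, 3↦3, 4↦3]  zeros at y ∈ ∅
  x = 1: [0↦2, 1↦1, 2↦4, 3↦3, 4↦0]  zeros at y ∈ {4}
  x = 2: [0↦0, 1↦2, 2↦2, 3↦2, 4↦4]  zeros at y ∈ {0}
  x = 3: [0↦1, 1↦4, 2↦4, 3↦3, 4↦3]  zeros at y ∈ ∅
  x = 4: [0↦3, 1↦0, 2↦3, 3↦4, 4↦0]  zeros at y ∈ {1, 4}
Collecting zeros: affine points = {(1, 4), (2, 0), (4, 1), (4, 4)}.
Total count |C(F_5)_aff| = 4.


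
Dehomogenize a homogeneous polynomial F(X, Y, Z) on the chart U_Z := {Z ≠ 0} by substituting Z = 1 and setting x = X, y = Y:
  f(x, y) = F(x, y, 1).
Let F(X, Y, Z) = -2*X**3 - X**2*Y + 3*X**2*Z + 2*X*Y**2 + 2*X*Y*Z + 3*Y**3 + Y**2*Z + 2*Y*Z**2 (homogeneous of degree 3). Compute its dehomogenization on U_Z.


f(x, y) = -2*x**3 - x**2*y + 3*x**2 + 2*x*y**2 + 2*x*y + 3*y**3 + y**2 + 2*y

On U_Z we set Z = 1. Each monomial c·X^i·Y^j·Z^k in F becomes c·x^i·y^j·1^k = c·x^i·y^j.
Substituting Z = 1: F(X, Y, 1) = -2*x**3 - x**2*y + 3*x**2 + 2*x*y**2 + 2*x*y + 3*y**3 + y**2 + 2*y.
Note: deg(f) ≤ deg(F) = 3; strict inequality happens when F is divisible by Z (lost terms).


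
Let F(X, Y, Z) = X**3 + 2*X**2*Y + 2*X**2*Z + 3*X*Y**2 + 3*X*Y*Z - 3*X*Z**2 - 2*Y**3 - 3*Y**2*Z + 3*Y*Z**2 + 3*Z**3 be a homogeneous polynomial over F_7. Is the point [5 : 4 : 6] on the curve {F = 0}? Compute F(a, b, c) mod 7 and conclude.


F(5,4,6) ≡ 5 (mod 7); P is NOT on the curve.

Evaluate F(5, 4, 6) term-by-term (mod 7).
  X**3 ↦ 1·125·1·1 = 125
  2*X**2*Y ↦ 2·25·4·1 = 200
  2*X**2*Z ↦ 2·25·1·6 = 300
  3*X*Y**2 ↦ 3·5·16·1 = 240
  3*X*Y*Z ↦ 3·5·4·6 = 360
  -3*X*Z**2 ↦ -3·5·1·36 = -540
  -2*Y**3 ↦ -2·1·64·1 = -128
  -3*Y**2*Z ↦ -3·1·16·6 = -288
  3*Y*Z**2 ↦ 3·1·4·36 = 432
  3*Z**3 ↦ 3·1·1·216 = 648
Sum: F(5, 4, 6) = (125) + (200) + (300) + (240) + (360) + (-540) + (-128) + (-288) + (432) + (648) = 1349.
Reducing mod 7: 1349 ≡ 5 (mod 7).
Since F(a, b, c) ≡ 5 ≠ 0 (mod 7), P does NOT lie on the curve.


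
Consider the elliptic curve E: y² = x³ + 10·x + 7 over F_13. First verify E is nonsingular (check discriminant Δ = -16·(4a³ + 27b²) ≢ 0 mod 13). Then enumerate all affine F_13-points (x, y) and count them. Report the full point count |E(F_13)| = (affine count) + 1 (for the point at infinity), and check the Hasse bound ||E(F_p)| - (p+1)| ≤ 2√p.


Affine points = {(2, 3), (2, 10), (3, 5), (3, 8), (5, 0), (6, 6), (6, 7), (7, 2), (7, 11), (8, 1), (8, 12), (12, 3), (12, 10)}; affine count = 13; |E(F_13)| = 14.

Discriminant check: Δ ∝ 4a³ + 27b² = 4·10³ + 27·7² = 4·1000 + 27·49 ≡ 6 (mod 13). Nonzero ⇒ E is nonsingular.
For each x ∈ F_13, compute rhs = x³ + 10·x + 7 mod 13, then count y ∈ F_13 with y² ≡ rhs.
  x = 0: rhs = 7, matching y values: none (0 points).
  x = 1: rhs = 5, matching y values: none (0 points).
  x = 2: rhs = 9, matching y values: 3, 10 (2 points).
  x = 3: rhs = 12, matching y values: 5, 8 (2 points).
  x = 4: rhs = 7, matching y values: none (0 points).
  x = 5: rhs = 0, matching y values: 0 (1 points).
  x = 6: rhs = 10, matching y values: 6, 7 (2 points).
  x = 7: rhs = 4, matching y values: 2, 11 (2 points).
  x = 8: rhs = 1, matching y values: 1, 12 (2 points).
  x = 9: rhs = 7, matching y values: none (0 points).
  x = 10: rhs = 2, matching y values: none (0 points).
  x = 11: rhs = 5, matching y values: none (0 points).
  x = 12: rhs = 9, matching y values: 3, 10 (2 points).
Total affine count: 13.
Full point count |E(F_13)| = 13 + 1 = 14.
Hasse bound: |14 − (13+1)| = |0| = 0 ≤ 2√13 ≈ 7.2111 ✓.


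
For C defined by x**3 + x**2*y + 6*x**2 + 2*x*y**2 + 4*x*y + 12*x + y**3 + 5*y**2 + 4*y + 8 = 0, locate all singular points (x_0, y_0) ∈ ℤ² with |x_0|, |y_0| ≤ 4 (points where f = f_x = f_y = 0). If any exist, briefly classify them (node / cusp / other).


Singular points: {(-2, 0)}; classification: cusp.

Compute partial derivatives:
  f_x = 3*x**2 + 2*x*y + 12*x + 2*y**2 + 4*y + 12.
  f_y = x**2 + 4*x*y + 4*x + 3*y**2 + 10*y + 4.
Scan x_0 ∈ {−4, ..., 4}. For each x_0, f_y(x_0, y) is a polynomial in y; find its integer roots y ∈ {−4, ..., 4}, then test f_x and f at those candidates.
  x = -4: f_y(-4, y) = 3*y**2 - 6*y + 4; no integer root y with |y| ≤ 4.
  x = -3: f_y(-3, y) = 3*y**2 - 2*y + 1; no integer root y with |y| ≤ 4.
  x = -2: f_y(-2, y) = 3*y**2 + 2*y; vanishes at y ∈ {0}. (-2, 0): f_x = 0, f = 0 — SINGULAR.
  x = -1: f_y(-1, y) = 3*y**2 + 6*y + 1; no integer root y with |y| ≤ 4.
  x = 0: f_y(0, y) = 3*y**2 + 10*y + 4; no integer root y with |y| ≤ 4.
  x = 1: f_y(1, y) = 3*y**2 + 14*y + 9; no integer root y with |y| ≤ 4.
  x = 2: f_y(2, y) = 3*y**2 + 18*y + 16; no integer root y with |y| ≤ 4.
  x = 3: f_y(3, y) = 3*y**2 + 22*y + 25; no integer root y with |y| ≤ 4.
  x = 4: f_y(4, y) = 3*y**2 + 26*y + 36; no integer root y with |y| ≤ 4.
Only singular point on the grid: (-2, 0).
Classify: substitute x = -2 + u, y = 0 + v and expand: f = u**3 + u**2*v + 2*u*v**2 + v**3 + v**2.
No constant or linear terms (consistent with a singular point). Quadratic part: v**2. Cubic part: u**3 + u**2*v + 2*u*v**2 + v**3.
The quadratic part v**2 is a perfect square, so there is a single (double) tangent line v = 0, i.e. y = 0. Restricting the cubic part to that line (v = 0) leaves u**3 ≠ 0, so f is not divisible by v and the branch is v² ≈ -u**3 to lowest order — this is a cusp.
Classification: cusp.


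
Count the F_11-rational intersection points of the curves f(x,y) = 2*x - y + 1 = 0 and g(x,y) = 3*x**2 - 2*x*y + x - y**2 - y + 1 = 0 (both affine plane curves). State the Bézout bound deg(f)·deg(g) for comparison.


Common zeros: ∅; count = 0; Bézout bound = 2.

deg(f) = 1, deg(g) = 2, so Bézout bound = 2.
Scan x ∈ F_11. For each x, list the y ∈ F_11 with f(x, y) ≡ 0 and those with g(x, y) ≡ 0 (mod 11); the common zeros in that column are the intersection.
  x = 0: f ≡ 0 at y ∈ {1}; g ≡ 0 at y ∈ {3, 7}; common: ∅.
  x = 1: f ≡ 0 at y ∈ {3}; g ≡ 0 at y ∈ ∅; common: ∅.
  x = 2: f ≡ 0 at y ∈ {5}; g ≡ 0 at y ∈ ∅; common: ∅.
  x = 3: f ≡ 0 at y ∈ {7}; g ≡ 0 at y ∈ ∅; common: ∅.
  x = 4: f ≡ 0 at y ∈ {9}; g ≡ 0 at y ∈ ∅; common: ∅.
  x = 5: f ≡ 0 at y ∈ {0}; g ≡ 0 at y ∈ {2, 9}; common: ∅.
  x = 6: f ≡ 0 at y ∈ {2}; g ≡ 0 at y ∈ ∅; common: ∅.
  x = 7: f ≡ 0 at y ∈ {4}; g ≡ 0 at y ∈ {2, 5}; common: ∅.
  x = 8: f ≡ 0 at y ∈ {6}; g ≡ 0 at y ∈ {7, 9}; common: ∅.
  x = 9: f ≡ 0 at y ∈ {8}; g ≡ 0 at y ∈ {0, 3}; common: ∅.
  x = 10: f ≡ 0 at y ∈ {10}; g ≡ 0 at y ∈ ∅; common: ∅.
Collecting: common zeros = ∅, so the count is 0.
Comparison with the Bézout bound: 0 ≤ 2 = deg(f)·deg(g), as expected for curves with no common component (the affine F_11-count falls short of the bound because intersections may lie at infinity, over extension fields, or carry multiplicity).


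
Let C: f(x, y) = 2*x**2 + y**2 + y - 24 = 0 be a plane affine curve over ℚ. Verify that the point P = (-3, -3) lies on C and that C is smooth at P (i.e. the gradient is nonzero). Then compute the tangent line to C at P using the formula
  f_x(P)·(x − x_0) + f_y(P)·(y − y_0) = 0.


Tangent line at P: -12*x - 5*y - 51 = 0.

Step 1: f(-3, -3) = 0, so P lies on C.
Step 2: partial derivatives
  f_x(x, y) = 4*x, f_y(x, y) = 2*y + 1.
  f_x(P) = -12, f_y(P) = -5 (gradient nonzero, so P is smooth).
Step 3: tangent line at P: -12·(x − -3) + -5·(y − -3) = 0.
Expanding: -12*x - 5*y - 51 = 0.


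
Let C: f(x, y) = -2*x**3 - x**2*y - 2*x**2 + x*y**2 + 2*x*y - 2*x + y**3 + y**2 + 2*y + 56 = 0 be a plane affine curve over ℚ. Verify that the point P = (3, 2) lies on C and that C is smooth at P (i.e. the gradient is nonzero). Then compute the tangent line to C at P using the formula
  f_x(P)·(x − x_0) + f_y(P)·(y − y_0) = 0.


Tangent line at P: -72*x + 27*y + 162 = 0.

Step 1: f(3, 2) = 0, so P lies on C.
Step 2: partial derivatives
  f_x(x, y) = -6*x**2 - 2*x*y - 4*x + y**2 + 2*y - 2, f_y(x, y) = -x**2 + 2*x*y + 2*x + 3*y**2 + 2*y + 2.
  f_x(P) = -72, f_y(P) = 27 (gradient nonzero, so P is smooth).
Step 3: tangent line at P: -72·(x − 3) + 27·(y − 2) = 0.
Expanding: -72*x + 27*y + 162 = 0.


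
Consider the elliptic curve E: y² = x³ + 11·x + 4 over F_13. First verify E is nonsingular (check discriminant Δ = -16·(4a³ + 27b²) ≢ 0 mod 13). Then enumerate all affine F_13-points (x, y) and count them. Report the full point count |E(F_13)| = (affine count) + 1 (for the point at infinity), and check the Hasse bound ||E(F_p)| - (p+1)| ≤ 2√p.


Affine points = {(0, 2), (0, 11), (1, 4), (1, 9), (3, 5), (3, 8), (6, 0), (9, 0), (10, 3), (10, 10), (11, 0)}; affine count = 11; |E(F_13)| = 12.

Discriminant check: Δ ∝ 4a³ + 27b² = 4·11³ + 27·4² = 4·1331 + 27·16 ≡ 10 (mod 13). Nonzero ⇒ E is nonsingular.
For each x ∈ F_13, compute rhs = x³ + 11·x + 4 mod 13, then count y ∈ F_13 with y² ≡ rhs.
  x = 0: rhs = 4, matching y values: 2, 11 (2 points).
  x = 1: rhs = 3, matching y values: 4, 9 (2 points).
  x = 2: rhs = 8, matching y values: none (0 points).
  x = 3: rhs = 12, matching y values: 5, 8 (2 points).
  x = 4: rhs = 8, matching y values: none (0 points).
  x = 5: rhs = 2, matching y values: none (0 points).
  x = 6: rhs = 0, matching y values: 0 (1 points).
  x = 7: rhs = 8, matching y values: none (0 points).
  x = 8: rhs = 6, matching y values: none (0 points).
  x = 9: rhs = 0, matching y values: 0 (1 points).
  x = 10: rhs = 9, matching y values: 3, 10 (2 points).
  x = 11: rhs = 0, matching y values: 0 (1 points).
  x = 12: rhs = 5, matching y values: none (0 points).
Total affine count: 11.
Full point count |E(F_13)| = 11 + 1 = 12.
Hasse bound: |12 − (13+1)| = |-2| = 2 ≤ 2√13 ≈ 7.2111 ✓.


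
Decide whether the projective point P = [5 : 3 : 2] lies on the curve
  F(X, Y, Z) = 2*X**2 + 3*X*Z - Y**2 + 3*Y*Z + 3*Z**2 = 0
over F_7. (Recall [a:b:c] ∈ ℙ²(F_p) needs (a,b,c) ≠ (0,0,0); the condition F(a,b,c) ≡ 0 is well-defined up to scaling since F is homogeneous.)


F(5,3,2) ≡ 3 (mod 7); P is NOT on the curve.

Evaluate F(5, 3, 2) term-by-term (mod 7).
  2*X**2 ↦ 2·25·1·1 = 50
  3*X*Z ↦ 3·5·1·2 = 30
  -Y**2 ↦ -1·1·9·1 = -9
  3*Y*Z ↦ 3·1·3·2 = 18
  3*Z**2 ↦ 3·1·1·4 = 12
Sum: F(5, 3, 2) = (50) + (30) + (-9) + (18) + (12) = 101.
Reducing mod 7: 101 ≡ 3 (mod 7).
Since F(a, b, c) ≡ 3 ≠ 0 (mod 7), P does NOT lie on the curve.


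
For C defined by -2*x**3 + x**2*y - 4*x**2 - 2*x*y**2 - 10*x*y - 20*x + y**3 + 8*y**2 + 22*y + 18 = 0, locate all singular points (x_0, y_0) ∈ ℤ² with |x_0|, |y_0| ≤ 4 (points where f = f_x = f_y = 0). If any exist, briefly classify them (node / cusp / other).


Singular points: {(-1, -3)}; classification: node.

Compute partial derivatives:
  f_x = -6*x**2 + 2*x*y - 8*x - 2*y**2 - 10*y - 20.
  f_y = x**2 - 4*x*y - 10*x + 3*y**2 + 16*y + 22.
Scan x_0 ∈ {−4, ..., 4}. For each x_0, f_y(x_0, y) is a polynomial in y; find its integer roots y ∈ {−4, ..., 4}, then test f_x and f at those candidates.
  x = -4: f_y(-4, y) = 3*y**2 + 32*y + 78; no integer root y with |y| ≤ 4.
  x = -3: f_y(-3, y) = 3*y**2 + 28*y + 61; no integer root y with |y| ≤ 4.
  x = -2: f_y(-2, y) = 3*y**2 + 24*y + 46; no integer root y with |y| ≤ 4.
  x = -1: f_y(-1, y) = 3*y**2 + 20*y + 33; vanishes at y ∈ {-3}. (-1, -3): f_x = 0, f = 0 — SINGULAR.
  x = 0: f_y(0, y) = 3*y**2 + 16*y + 22; no integer root y with |y| ≤ 4.
  x = 1: f_y(1, y) = 3*y**2 + 12*y + 13; no integer root y with |y| ≤ 4.
  x = 2: f_y(2, y) = 3*y**2 + 8*y + 6; no integer root y with |y| ≤ 4.
  x = 3: f_y(3, y) = 3*y**2 + 4*y + 1; vanishes at y ∈ {-1}. (3, -1): f_x = -96 ≠ 0.
  x = 4: f_y(4, y) = 3*y**2 - 2; no integer root y with |y| ≤ 4.
Only singular point on the grid: (-1, -3).
Classify: substitute x = -1 + u, y = -3 + v and expand: f = -2*u**3 + u**2*v - u**2 - 2*u*v**2 + v**3 + v**2.
No constant or linear terms (consistent with a singular point). Quadratic part: -u**2 + v**2. Cubic part: -2*u**3 + u**2*v - 2*u*v**2 + v**3.
The quadratic part v**2 - u**2 = (v − u)(v + u) splits into two distinct linear factors, so there are two distinct tangent lines y − -3 = ±(x − -1) — this is a node (ordinary double point).
Classification: node.


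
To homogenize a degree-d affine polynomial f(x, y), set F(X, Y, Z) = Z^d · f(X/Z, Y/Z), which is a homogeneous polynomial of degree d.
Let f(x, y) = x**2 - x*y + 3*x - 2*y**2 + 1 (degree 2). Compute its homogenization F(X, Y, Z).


F(X, Y, Z) = X**2 - X*Y + 3*X*Z - 2*Y**2 + Z**2

deg(f) = 2.
Substitute x = X/Z, y = Y/Z into f, then multiply by Z^2.
  monomial 1·x^2·y^0 ↦ 1·X^2·Y^0·Z^0.
  monomial -1·x^1·y^1 ↦ -1·X^1·Y^1·Z^0.
  monomial 3·x^1·y^0 ↦ 3·X^1·Y^0·Z^1.
  monomial -2·x^0·y^2 ↦ -2·X^0·Y^2·Z^0.
  monomial 1·x^0·y^0 ↦ 1·X^0·Y^0·Z^2.
Collecting: F(X, Y, Z) = X**2 - X*Y + 3*X*Z - 2*Y**2 + Z**2.


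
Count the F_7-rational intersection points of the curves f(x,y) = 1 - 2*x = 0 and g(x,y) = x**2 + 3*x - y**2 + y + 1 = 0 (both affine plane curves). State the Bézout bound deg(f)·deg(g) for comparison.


Common zeros: ∅; count = 0; Bézout bound = 2.

deg(f) = 1, deg(g) = 2, so Bézout bound = 2.
Scan x ∈ F_7. For each x, list the y ∈ F_7 with f(x, y) ≡ 0 and those with g(x, y) ≡ 0 (mod 7); the common zeros in that column are the intersection.
  x = 0: f ≡ 0 at y ∈ ∅; g ≡ 0 at y ∈ ∅; common: ∅.
  x = 1: f ≡ 0 at y ∈ ∅; g ≡ 0 at y ∈ {4}; common: ∅.
  x = 2: f ≡ 0 at y ∈ ∅; g ≡ 0 at y ∈ ∅; common: ∅.
  x = 3: f ≡ 0 at y ∈ ∅; g ≡ 0 at y ∈ {4}; common: ∅.
  x = 4: f ≡ 0 at y ∈ {0, 1, 2, 3, 4, 5, 6}; g ≡ 0 at y ∈ ∅; common: ∅.
  x = 5: f ≡ 0 at y ∈ ∅; g ≡ 0 at y ∈ {3, 5}; common: ∅.
  x = 6: f ≡ 0 at y ∈ ∅; g ≡ 0 at y ∈ {3, 5}; common: ∅.
Collecting: common zeros = ∅, so the count is 0.
Comparison with the Bézout bound: 0 ≤ 2 = deg(f)·deg(g), as expected for curves with no common component (the affine F_7-count falls short of the bound because intersections may lie at infinity, over extension fields, or carry multiplicity).


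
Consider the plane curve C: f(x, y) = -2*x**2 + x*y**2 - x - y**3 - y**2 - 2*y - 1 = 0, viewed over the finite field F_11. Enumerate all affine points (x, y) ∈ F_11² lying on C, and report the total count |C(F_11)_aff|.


Affine F_11-points: {(0, 7), (2, 0), (2, 5), (2, 7), (3, 0), (5, 1), (6, 1), (8, 2), (10, 2), (10, 5)}; count = 10.

For each of the 121 pairs (x, y) ∈ F_11², evaluate f(x, y) mod 11. Record the zeros.
  x = 0: [0↦10, 1↦6, 2↦5, 3↦1, 4↦10, 5↦4, 6↦10, 7↦0, 8↦1, 9↦7, 10↦1]  zeros at y ∈ {7}
  x = 1: [0↦7, 1↦4, 2↦6, 3↦7, 4↦1, 5↦4, 6↦10, 7↦2, 8↦7, 9↦8, 10↦10]  zeros at y ∈ ∅
  x = 2: [0↦0, 1↦9, 2↦3, 3↦9, 4↦10, 5↦0, 6↦6, 7↦0, 8↦9, 9↦5, 10↦4]  zeros at y ∈ {0, 5, 7}
  x = 3: [0↦0, 1↦10, 2↦7, 3↦7, 4↦4, 5↦3, 6↦9, 7↦5, 8↦7, 9↦9, 10↦5]  zeros at y ∈ {0}
  x = 4: [0↦7, 1↦7, 2↦7, 3↦1, 4↦5, 5↦2, 6↦8, 7↦6, 8↦1, 9↦9, 10↦2]  zeros at y ∈ ∅
  x = 5: [0↦10, 1↦0, 2↦3, 3↦2, 4↦2, 5↦8, 6↦3, 7↦3, 8↦2, 9↦5, 10↦6]  zeros at y ∈ {1}
  x = 6: [0↦9, 1↦0, 2↦6, 3↦10, 4↦6, 5↦10, 6↦5, 7↦7, 8↦10, 9↦8, 10↦6]  zeros at y ∈ {1}
  x = 7: [0↦4, 1↦7, 2↦5, 3↦3, 4↦6, 5↦8, 6↦3, 7↦7, 8↦3, 9↦7, 10↦2]  zeros at y ∈ ∅
  x = 8: [0↦6, 1↦10, 2↦0, 3↦3, 4↦2, 5↦2, 6↦8, 7↦3, 8↦3, 9↦2, 10↦5]  zeros at y ∈ {2}
  x = 9: [0↦4, 1↦9, 2↦2, 3↦10, 4↦5, 5↦3, 6↦9, 7↦6, 8↦10, 9↦4, 10↦4]  zeros at y ∈ ∅
  x = 10: [0↦9, 1↦4, 2↦0, 3↦2, 4↦4, 5↦0, 6↦6, 7↦5, 8↦2, 9↦2, 10↦10]  zeros at y ∈ {2, 5}
Collecting zeros: affine points = {(0, 7), (2, 0), (2, 5), (2, 7), (3, 0), (5, 1), (6, 1), (8, 2), (10, 2), (10, 5)}.
Total count |C(F_11)_aff| = 10.


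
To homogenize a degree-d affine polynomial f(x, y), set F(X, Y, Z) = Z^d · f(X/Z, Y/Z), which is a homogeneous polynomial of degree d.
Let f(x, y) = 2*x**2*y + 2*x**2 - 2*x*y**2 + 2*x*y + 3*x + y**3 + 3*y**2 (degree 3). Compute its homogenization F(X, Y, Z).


F(X, Y, Z) = 2*X**2*Y + 2*X**2*Z - 2*X*Y**2 + 2*X*Y*Z + 3*X*Z**2 + Y**3 + 3*Y**2*Z

deg(f) = 3.
Substitute x = X/Z, y = Y/Z into f, then multiply by Z^3.
  monomial 2·x^2·y^1 ↦ 2·X^2·Y^1·Z^0.
  monomial 2·x^2·y^0 ↦ 2·X^2·Y^0·Z^1.
  monomial -2·x^1·y^2 ↦ -2·X^1·Y^2·Z^0.
  monomial 2·x^1·y^1 ↦ 2·X^1·Y^1·Z^1.
  monomial 3·x^1·y^0 ↦ 3·X^1·Y^0·Z^2.
  monomial 1·x^0·y^3 ↦ 1·X^0·Y^3·Z^0.
  monomial 3·x^0·y^2 ↦ 3·X^0·Y^2·Z^1.
Collecting: F(X, Y, Z) = 2*X**2*Y + 2*X**2*Z - 2*X*Y**2 + 2*X*Y*Z + 3*X*Z**2 + Y**3 + 3*Y**2*Z.


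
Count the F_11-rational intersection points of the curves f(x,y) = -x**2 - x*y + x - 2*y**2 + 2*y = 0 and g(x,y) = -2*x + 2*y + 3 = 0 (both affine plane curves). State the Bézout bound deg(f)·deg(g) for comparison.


Common zeros: {(5, 9), (10, 3)}; count = 2; Bézout bound = 2.

deg(f) = 2, deg(g) = 1, so Bézout bound = 2.
Scan x ∈ F_11. For each x, list the y ∈ F_11 with f(x, y) ≡ 0 and those with g(x, y) ≡ 0 (mod 11); the common zeros in that column are the intersection.
  x = 0: f ≡ 0 at y ∈ {0, 1}; g ≡ 0 at y ∈ {4}; common: ∅.
  x = 1: f ≡ 0 at y ∈ {0, 6}; g ≡ 0 at y ∈ {5}; common: ∅.
  x = 2: f ≡ 0 at y ∈ ∅; g ≡ 0 at y ∈ {6}; common: ∅.
  x = 3: f ≡ 0 at y ∈ ∅; g ≡ 0 at y ∈ {7}; common: ∅.
  x = 4: f ≡ 0 at y ∈ ∅; g ≡ 0 at y ∈ {8}; common: ∅.
  x = 5: f ≡ 0 at y ∈ {6, 9}; g ≡ 0 at y ∈ {9}; common: {9}.
  x = 6: f ≡ 0 at y ∈ ∅; g ≡ 0 at y ∈ {10}; common: ∅.
  x = 7: f ≡ 0 at y ∈ ∅; g ≡ 0 at y ∈ {0}; common: ∅.
  x = 8: f ≡ 0 at y ∈ ∅; g ≡ 0 at y ∈ {1}; common: ∅.
  x = 9: f ≡ 0 at y ∈ {4, 9}; g ≡ 0 at y ∈ {2}; common: ∅.
  x = 10: f ≡ 0 at y ∈ {3, 4}; g ≡ 0 at y ∈ {3}; common: {3}.
Collecting: common zeros = {(5, 9), (10, 3)}, so the count is 2.
Comparison with the Bézout bound: 2 ≤ 2 = deg(f)·deg(g), as expected for curves with no common component (the bound is attained).


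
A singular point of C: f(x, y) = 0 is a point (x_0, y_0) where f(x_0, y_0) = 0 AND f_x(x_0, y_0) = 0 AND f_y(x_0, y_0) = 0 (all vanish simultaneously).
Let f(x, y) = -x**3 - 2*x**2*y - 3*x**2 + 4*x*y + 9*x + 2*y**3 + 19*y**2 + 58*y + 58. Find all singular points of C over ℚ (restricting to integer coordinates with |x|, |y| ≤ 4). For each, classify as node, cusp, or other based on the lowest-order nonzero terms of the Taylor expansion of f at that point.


Singular points: {(1, -3)}; classification: cusp.

Compute partial derivatives:
  f_x = -3*x**2 - 4*x*y - 6*x + 4*y + 9.
  f_y = -2*x**2 + 4*x + 6*y**2 + 38*y + 58.
Scan x_0 ∈ {−4, ..., 4}. For each x_0, f_y(x_0, y) is a polynomial in y; find its integer roots y ∈ {−4, ..., 4}, then test f_x and f at those candidates.
  x = -4: f_y(-4, y) = 6*y**2 + 38*y + 10; no integer root y with |y| ≤ 4.
  x = -3: f_y(-3, y) = 6*y**2 + 38*y + 28; no integer root y with |y| ≤ 4.
  x = -2: f_y(-2, y) = 6*y**2 + 38*y + 42; no integer root y with |y| ≤ 4.
  x = -1: f_y(-1, y) = 6*y**2 + 38*y + 52; vanishes at y ∈ {-2}. (-1, -2): f_x = -4 ≠ 0.
  x = 0: f_y(0, y) = 6*y**2 + 38*y + 58; no integer root y with |y| ≤ 4.
  x = 1: f_y(1, y) = 6*y**2 + 38*y + 60; vanishes at y ∈ {-3}. (1, -3): f_x = 0, f = 0 — SINGULAR.
  x = 2: f_y(2, y) = 6*y**2 + 38*y + 58; no integer root y with |y| ≤ 4.
  x = 3: f_y(3, y) = 6*y**2 + 38*y + 52; vanishes at y ∈ {-2}. (3, -2): f_x = -20 ≠ 0.
  x = 4: f_y(4, y) = 6*y**2 + 38*y + 42; no integer root y with |y| ≤ 4.
Only singular point on the grid: (1, -3).
Classify: substitute x = 1 + u, y = -3 + v and expand: f = -u**3 - 2*u**2*v + 2*v**3 + v**2.
No constant or linear terms (consistent with a singular point). Quadratic part: v**2. Cubic part: -u**3 - 2*u**2*v + 2*v**3.
The quadratic part v**2 is a perfect square, so there is a single (double) tangent line v = 0, i.e. y = -3. Restricting the cubic part to that line (v = 0) leaves -u**3 ≠ 0, so f is not divisible by v and the branch is v² ≈ u**3 to lowest order — this is a cusp.
Classification: cusp.


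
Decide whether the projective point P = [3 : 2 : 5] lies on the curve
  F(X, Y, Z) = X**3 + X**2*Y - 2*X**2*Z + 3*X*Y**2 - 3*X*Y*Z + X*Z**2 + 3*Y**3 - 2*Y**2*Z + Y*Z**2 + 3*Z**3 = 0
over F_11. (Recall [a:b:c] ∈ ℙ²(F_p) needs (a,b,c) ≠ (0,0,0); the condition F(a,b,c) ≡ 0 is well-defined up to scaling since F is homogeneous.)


F(3,2,5) ≡ 0 (mod 11); P is on the curve.

Evaluate F(3, 2, 5) term-by-term (mod 11).
  X**3 ↦ 1·27·1·1 = 27
  X**2*Y ↦ 1·9·2·1 = 18
  -2*X**2*Z ↦ -2·9·1·5 = -90
  3*X*Y**2 ↦ 3·3·4·1 = 36
  -3*X*Y*Z ↦ -3·3·2·5 = -90
  X*Z**2 ↦ 1·3·1·25 = 75
  3*Y**3 ↦ 3·1·8·1 = 24
  -2*Y**2*Z ↦ -2·1·4·5 = -40
  Y*Z**2 ↦ 1·1·2·25 = 50
  3*Z**3 ↦ 3·1·1·125 = 375
Sum: F(3, 2, 5) = (27) + (18) + (-90) + (36) + (-90) + (75) + (24) + (-40) + (50) + (375) = 385.
Reducing mod 11: 385 ≡ 0 (mod 11).
Since F(a, b, c) ≡ 0 (mod 11), P lies on the curve.


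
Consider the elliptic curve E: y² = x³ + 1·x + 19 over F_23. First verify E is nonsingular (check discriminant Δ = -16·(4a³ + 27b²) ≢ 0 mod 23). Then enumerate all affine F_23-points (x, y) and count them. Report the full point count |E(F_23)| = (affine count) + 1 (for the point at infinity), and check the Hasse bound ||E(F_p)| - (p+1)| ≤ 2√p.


Affine points = {(2, 11), (2, 12), (3, 7), (3, 16), (4, 8), (4, 15), (7, 1), (7, 22), (11, 2), (11, 21), (17, 2), (17, 21), (18, 2), (18, 21), (20, 9), (20, 14), (21, 3), (21, 20)}; affine count = 18; |E(F_23)| = 19.

Discriminant check: Δ ∝ 4a³ + 27b² = 4·1³ + 27·19² = 4·1 + 27·361 ≡ 22 (mod 23). Nonzero ⇒ E is nonsingular.
For each x ∈ F_23, compute rhs = x³ + 1·x + 19 mod 23, then count y ∈ F_23 with y² ≡ rhs.
  x = 0: rhs = 19, matching y values: none (0 points).
  x = 1: rhs = 21, matching y values: none (0 points).
  x = 2: rhs = 6, matching y values: 11, 12 (2 points).
  x = 3: rhs = 3, matching y values: 7, 16 (2 points).
  x = 4: rhs = 18, matching y values: 8, 15 (2 points).
  x = 5: rhs = 11, matching y values: none (0 points).
  x = 6: rhs = 11, matching y values: none (0 points).
  x = 7: rhs = 1, matching y values: 1, 22 (2 points).
  x = 8: rhs = 10, matching y values: none (0 points).
  x = 9: rhs = 21, matching y values: none (0 points).
  x = 10: rhs = 17, matching y values: none (0 points).
  x = 11: rhs = 4, matching y values: 2, 21 (2 points).
  x = 12: rhs = 11, matching y values: none (0 points).
  x = 13: rhs = 21, matching y values: none (0 points).
  x = 14: rhs = 17, matching y values: none (0 points).
  x = 15: rhs = 5, matching y values: none (0 points).
  x = 16: rhs = 14, matching y values: none (0 points).
  x = 17: rhs = 4, matching y values: 2, 21 (2 points).
  x = 18: rhs = 4, matching y values: 2, 21 (2 points).
  x = 19: rhs = 20, matching y values: none (0 points).
  x = 20: rhs = 12, matching y values: 9, 14 (2 points).
  x = 21: rhs = 9, matching y values: 3, 20 (2 points).
  x = 22: rhs = 17, matching y values: none (0 points).
Total affine count: 18.
Full point count |E(F_23)| = 18 + 1 = 19.
Hasse bound: |19 − (23+1)| = |-5| = 5 ≤ 2√23 ≈ 9.5917 ✓.
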